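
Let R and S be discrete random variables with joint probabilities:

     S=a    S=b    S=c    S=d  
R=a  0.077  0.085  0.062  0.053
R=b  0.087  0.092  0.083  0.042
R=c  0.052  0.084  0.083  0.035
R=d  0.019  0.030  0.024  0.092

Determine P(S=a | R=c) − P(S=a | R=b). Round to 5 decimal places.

-0.08146

P(R=c) = 0.052 + 0.084 + 0.083 + 0.035 = 0.254; P(S=a | R=c) = 0.052/0.254 = 0.204724.
P(R=b) = 0.087 + 0.092 + 0.083 + 0.042 = 0.304; P(S=a | R=b) = 0.087/0.304 = 0.286184.
Difference = -0.08146.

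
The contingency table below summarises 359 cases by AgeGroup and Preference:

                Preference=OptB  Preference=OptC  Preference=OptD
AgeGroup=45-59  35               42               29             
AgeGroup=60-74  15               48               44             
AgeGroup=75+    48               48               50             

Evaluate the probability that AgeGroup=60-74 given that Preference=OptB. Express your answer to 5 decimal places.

Total with Preference=OptB: 35 + 15 + 48 = 98.
P(AgeGroup=60-74 | Preference=OptB) = 15/98 = 0.15306.

0.15306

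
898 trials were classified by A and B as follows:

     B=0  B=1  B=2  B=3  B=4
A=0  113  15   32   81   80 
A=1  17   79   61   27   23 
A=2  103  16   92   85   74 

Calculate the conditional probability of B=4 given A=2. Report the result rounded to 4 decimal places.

Total with A=2: 103 + 16 + 92 + 85 + 74 = 370.
P(B=4 | A=2) = 74/370 = 0.2000.

0.2000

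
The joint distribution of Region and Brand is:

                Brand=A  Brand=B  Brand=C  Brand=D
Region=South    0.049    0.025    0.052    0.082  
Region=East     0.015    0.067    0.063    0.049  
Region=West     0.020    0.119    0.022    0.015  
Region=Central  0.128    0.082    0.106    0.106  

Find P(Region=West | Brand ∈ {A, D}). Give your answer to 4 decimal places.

P(Brand=A) = 0.049 + 0.015 + 0.020 + 0.128 = 0.212.
P(Brand=D) = 0.082 + 0.049 + 0.015 + 0.106 = 0.252.
P(Brand ∈ {A, D}) = 0.212 + 0.252 = 0.464; P(Region=West, Brand ∈ {A, D}) = 0.020 + 0.015 = 0.035.
P(Region=West | Brand ∈ {A, D}) = 0.035/0.464 = 0.0754.

0.0754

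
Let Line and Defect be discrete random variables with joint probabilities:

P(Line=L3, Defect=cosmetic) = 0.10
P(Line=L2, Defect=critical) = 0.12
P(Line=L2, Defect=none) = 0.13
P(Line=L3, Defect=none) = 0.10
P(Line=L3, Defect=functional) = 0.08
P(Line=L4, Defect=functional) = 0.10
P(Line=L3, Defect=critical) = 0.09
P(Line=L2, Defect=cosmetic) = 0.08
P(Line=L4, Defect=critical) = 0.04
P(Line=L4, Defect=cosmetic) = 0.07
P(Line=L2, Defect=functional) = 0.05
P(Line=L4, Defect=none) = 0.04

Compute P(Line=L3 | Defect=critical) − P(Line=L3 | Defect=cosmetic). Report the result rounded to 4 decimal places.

P(Defect=critical) = 0.12 + 0.09 + 0.04 = 0.25; P(Line=L3 | Defect=critical) = 0.09/0.25 = 0.36000.
P(Defect=cosmetic) = 0.08 + 0.10 + 0.07 = 0.25; P(Line=L3 | Defect=cosmetic) = 0.10/0.25 = 0.40000.
Difference = -0.0400.

-0.0400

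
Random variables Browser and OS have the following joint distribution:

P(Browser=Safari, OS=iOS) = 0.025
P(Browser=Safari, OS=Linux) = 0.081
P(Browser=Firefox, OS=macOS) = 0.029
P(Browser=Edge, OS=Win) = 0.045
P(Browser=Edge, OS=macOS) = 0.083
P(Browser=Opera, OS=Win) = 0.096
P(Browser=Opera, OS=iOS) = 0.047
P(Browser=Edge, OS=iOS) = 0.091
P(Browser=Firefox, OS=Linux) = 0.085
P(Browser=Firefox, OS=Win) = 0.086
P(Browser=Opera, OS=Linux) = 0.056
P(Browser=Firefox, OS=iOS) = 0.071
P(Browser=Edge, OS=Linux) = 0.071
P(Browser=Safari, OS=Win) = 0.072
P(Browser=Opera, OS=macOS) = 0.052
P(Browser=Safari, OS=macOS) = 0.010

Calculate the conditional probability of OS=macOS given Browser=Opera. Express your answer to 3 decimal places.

P(Browser=Opera) = 0.096 + 0.052 + 0.056 + 0.047 = 0.251.
P(OS=macOS | Browser=Opera) = 0.052/0.251 = 0.207.

0.207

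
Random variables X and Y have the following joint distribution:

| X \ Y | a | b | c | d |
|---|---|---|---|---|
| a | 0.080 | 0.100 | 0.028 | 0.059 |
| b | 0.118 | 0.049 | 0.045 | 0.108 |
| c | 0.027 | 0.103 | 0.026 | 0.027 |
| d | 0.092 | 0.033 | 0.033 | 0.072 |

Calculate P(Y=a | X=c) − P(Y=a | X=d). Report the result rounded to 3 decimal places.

-0.252

P(X=c) = 0.027 + 0.103 + 0.026 + 0.027 = 0.183; P(Y=a | X=c) = 0.027/0.183 = 0.1475.
P(X=d) = 0.092 + 0.033 + 0.033 + 0.072 = 0.230; P(Y=a | X=d) = 0.092/0.230 = 0.4000.
Difference = -0.252.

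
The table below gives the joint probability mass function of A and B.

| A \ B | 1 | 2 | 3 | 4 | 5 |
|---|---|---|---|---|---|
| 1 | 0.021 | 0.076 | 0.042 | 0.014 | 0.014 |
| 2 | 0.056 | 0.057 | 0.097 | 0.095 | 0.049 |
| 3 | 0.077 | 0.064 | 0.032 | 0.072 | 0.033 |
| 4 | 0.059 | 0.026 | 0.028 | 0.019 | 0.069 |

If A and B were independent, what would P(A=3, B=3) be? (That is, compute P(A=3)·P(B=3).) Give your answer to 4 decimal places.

0.0553

P(A=3) = 0.077 + 0.064 + 0.032 + 0.072 + 0.033 = 0.278.
P(B=3) = 0.042 + 0.097 + 0.032 + 0.028 = 0.199.
Product: 0.278 × 0.199 = 0.0553.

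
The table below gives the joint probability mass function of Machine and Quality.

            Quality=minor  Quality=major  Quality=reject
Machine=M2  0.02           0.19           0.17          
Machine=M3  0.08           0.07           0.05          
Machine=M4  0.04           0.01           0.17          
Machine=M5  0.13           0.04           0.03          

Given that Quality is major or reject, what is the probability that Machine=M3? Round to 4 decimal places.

P(Quality=major) = 0.19 + 0.07 + 0.01 + 0.04 = 0.31.
P(Quality=reject) = 0.17 + 0.05 + 0.17 + 0.03 = 0.42.
P(Quality ∈ {major, reject}) = 0.31 + 0.42 = 0.73; P(Machine=M3, Quality ∈ {major, reject}) = 0.07 + 0.05 = 0.12.
P(Machine=M3 | Quality ∈ {major, reject}) = 0.12/0.73 = 0.1644.

0.1644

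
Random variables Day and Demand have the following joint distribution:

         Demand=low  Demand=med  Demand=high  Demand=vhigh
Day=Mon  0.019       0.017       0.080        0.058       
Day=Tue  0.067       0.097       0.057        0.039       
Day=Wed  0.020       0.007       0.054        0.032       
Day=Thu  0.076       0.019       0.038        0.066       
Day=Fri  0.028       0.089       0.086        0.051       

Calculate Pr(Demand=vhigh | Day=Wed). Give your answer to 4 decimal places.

P(Day=Wed) = 0.020 + 0.007 + 0.054 + 0.032 = 0.113.
P(Demand=vhigh | Day=Wed) = 0.032/0.113 = 0.2832.

0.2832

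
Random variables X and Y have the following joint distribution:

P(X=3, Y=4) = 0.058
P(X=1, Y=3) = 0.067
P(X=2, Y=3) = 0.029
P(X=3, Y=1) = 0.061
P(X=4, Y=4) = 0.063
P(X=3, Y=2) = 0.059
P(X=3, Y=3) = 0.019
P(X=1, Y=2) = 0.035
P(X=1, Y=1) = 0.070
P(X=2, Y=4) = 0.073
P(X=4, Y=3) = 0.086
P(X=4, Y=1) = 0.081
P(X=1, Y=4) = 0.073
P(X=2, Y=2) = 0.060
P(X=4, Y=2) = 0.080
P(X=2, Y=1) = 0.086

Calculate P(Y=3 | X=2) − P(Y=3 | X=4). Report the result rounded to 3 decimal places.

-0.160

P(X=2) = 0.086 + 0.060 + 0.029 + 0.073 = 0.248; P(Y=3 | X=2) = 0.029/0.248 = 0.1169.
P(X=4) = 0.081 + 0.080 + 0.086 + 0.063 = 0.310; P(Y=3 | X=4) = 0.086/0.310 = 0.2774.
Difference = -0.160.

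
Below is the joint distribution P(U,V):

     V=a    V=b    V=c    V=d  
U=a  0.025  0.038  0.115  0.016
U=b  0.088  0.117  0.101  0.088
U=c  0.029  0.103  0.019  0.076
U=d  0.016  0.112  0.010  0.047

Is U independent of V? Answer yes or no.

no

P(U=a) = 0.194 and P(V=c) = 0.245, so their product is 0.04753, but P(U=a, V=c) = 0.115. Since these differ, U and V are not independent.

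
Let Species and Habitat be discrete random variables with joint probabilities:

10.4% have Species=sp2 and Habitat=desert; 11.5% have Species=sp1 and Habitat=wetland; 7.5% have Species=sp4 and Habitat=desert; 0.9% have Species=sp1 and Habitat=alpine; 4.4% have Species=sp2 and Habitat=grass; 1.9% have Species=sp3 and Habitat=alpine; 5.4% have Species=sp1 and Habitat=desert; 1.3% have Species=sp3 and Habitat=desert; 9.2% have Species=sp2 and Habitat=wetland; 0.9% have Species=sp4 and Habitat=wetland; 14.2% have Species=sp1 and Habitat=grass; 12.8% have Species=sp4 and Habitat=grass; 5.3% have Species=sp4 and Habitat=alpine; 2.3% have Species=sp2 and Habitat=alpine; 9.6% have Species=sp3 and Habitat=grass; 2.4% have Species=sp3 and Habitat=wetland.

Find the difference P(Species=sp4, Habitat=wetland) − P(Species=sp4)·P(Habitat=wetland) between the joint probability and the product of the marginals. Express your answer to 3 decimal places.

-0.055

P(Species=sp4) = 0.128 + 0.009 + 0.075 + 0.053 = 0.265.
P(Habitat=wetland) = 0.115 + 0.092 + 0.024 + 0.009 = 0.240.
P(Species=sp4, Habitat=wetland) − P(Species=sp4)P(Habitat=wetland) = 0.009 − 0.265×0.240 = -0.055.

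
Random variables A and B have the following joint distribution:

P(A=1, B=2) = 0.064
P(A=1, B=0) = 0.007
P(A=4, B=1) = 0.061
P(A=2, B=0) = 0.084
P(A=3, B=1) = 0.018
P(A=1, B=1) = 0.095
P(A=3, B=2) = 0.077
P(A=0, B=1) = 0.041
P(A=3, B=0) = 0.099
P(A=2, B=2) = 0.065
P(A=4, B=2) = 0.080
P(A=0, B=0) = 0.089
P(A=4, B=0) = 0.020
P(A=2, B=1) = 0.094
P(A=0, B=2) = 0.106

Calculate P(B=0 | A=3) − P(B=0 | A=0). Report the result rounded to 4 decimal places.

P(A=3) = 0.099 + 0.018 + 0.077 = 0.194; P(B=0 | A=3) = 0.099/0.194 = 0.51031.
P(A=0) = 0.089 + 0.041 + 0.106 = 0.236; P(B=0 | A=0) = 0.089/0.236 = 0.37712.
Difference = 0.1332.

0.1332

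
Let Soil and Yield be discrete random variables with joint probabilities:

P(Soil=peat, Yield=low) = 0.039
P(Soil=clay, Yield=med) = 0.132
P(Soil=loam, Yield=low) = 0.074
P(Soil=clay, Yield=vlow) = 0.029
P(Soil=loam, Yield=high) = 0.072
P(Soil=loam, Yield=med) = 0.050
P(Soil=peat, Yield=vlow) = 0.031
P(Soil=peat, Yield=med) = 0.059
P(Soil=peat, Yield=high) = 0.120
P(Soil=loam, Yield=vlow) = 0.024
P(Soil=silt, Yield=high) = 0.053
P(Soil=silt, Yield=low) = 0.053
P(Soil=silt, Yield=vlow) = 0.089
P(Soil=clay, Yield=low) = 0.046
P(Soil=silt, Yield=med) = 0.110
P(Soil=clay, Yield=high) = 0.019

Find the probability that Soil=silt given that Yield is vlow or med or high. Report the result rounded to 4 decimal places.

P(Yield=vlow) = 0.024 + 0.029 + 0.089 + 0.031 = 0.173.
P(Yield=med) = 0.050 + 0.132 + 0.110 + 0.059 = 0.351.
P(Yield=high) = 0.072 + 0.019 + 0.053 + 0.120 = 0.264.
P(Yield ∈ {vlow, med, high}) = 0.173 + 0.351 + 0.264 = 0.788; P(Soil=silt, Yield ∈ {vlow, med, high}) = 0.089 + 0.110 + 0.053 = 0.252.
P(Soil=silt | Yield ∈ {vlow, med, high}) = 0.252/0.788 = 0.3198.

0.3198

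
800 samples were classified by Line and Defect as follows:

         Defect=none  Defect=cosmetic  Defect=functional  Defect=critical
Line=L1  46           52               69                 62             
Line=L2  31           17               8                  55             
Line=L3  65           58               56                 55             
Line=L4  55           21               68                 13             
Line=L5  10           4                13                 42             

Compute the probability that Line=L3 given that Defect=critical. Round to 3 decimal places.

0.242

Total with Defect=critical: 62 + 55 + 55 + 13 + 42 = 227.
P(Line=L3 | Defect=critical) = 55/227 = 0.242.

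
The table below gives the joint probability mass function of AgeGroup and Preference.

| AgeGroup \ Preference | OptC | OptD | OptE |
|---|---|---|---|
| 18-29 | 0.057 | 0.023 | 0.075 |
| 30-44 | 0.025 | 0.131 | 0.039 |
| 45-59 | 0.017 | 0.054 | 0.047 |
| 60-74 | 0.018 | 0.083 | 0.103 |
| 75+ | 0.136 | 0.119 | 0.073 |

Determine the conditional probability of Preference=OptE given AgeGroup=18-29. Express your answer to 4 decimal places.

P(AgeGroup=18-29) = 0.057 + 0.023 + 0.075 = 0.155.
P(Preference=OptE | AgeGroup=18-29) = 0.075/0.155 = 0.4839.

0.4839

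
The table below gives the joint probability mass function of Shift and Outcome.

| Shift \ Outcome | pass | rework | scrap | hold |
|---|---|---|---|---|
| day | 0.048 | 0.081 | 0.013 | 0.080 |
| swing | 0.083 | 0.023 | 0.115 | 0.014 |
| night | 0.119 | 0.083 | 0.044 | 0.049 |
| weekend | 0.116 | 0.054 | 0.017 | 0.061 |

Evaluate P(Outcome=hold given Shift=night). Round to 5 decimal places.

P(Shift=night) = 0.119 + 0.083 + 0.044 + 0.049 = 0.295.
P(Outcome=hold | Shift=night) = 0.049/0.295 = 0.16610.

0.16610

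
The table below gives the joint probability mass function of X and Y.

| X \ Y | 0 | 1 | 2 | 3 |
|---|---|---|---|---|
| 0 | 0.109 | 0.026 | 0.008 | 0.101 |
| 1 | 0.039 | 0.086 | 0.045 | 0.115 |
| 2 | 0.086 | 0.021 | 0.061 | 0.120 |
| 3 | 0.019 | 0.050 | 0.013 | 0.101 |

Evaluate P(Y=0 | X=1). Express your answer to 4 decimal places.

P(X=1) = 0.039 + 0.086 + 0.045 + 0.115 = 0.285.
P(Y=0 | X=1) = 0.039/0.285 = 0.1368.

0.1368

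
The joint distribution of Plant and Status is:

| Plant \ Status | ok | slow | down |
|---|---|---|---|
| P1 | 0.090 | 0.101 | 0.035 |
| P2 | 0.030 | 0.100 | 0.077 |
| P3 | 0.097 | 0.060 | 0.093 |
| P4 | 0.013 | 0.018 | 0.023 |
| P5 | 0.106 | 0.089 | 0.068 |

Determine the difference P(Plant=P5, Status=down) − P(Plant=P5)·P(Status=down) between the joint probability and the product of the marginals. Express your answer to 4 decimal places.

P(Plant=P5) = 0.106 + 0.089 + 0.068 = 0.263.
P(Status=down) = 0.035 + 0.077 + 0.093 + 0.023 + 0.068 = 0.296.
P(Plant=P5, Status=down) − P(Plant=P5)P(Status=down) = 0.068 − 0.263×0.296 = -0.0098.

-0.0098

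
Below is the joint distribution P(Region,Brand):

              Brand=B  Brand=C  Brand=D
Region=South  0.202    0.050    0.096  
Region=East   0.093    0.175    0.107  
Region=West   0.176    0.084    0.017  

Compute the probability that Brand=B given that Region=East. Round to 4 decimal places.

0.2480

P(Region=East) = 0.093 + 0.175 + 0.107 = 0.375.
P(Brand=B | Region=East) = 0.093/0.375 = 0.2480.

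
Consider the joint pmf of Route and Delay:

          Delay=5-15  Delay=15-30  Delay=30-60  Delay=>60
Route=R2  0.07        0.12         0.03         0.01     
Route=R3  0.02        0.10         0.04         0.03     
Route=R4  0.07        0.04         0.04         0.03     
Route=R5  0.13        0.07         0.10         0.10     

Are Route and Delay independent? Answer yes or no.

no

P(Route=R5) = 0.40 and P(Delay=15-30) = 0.33, so their product is 0.1320, but P(Route=R5, Delay=15-30) = 0.07. Since these differ, Route and Delay are not independent.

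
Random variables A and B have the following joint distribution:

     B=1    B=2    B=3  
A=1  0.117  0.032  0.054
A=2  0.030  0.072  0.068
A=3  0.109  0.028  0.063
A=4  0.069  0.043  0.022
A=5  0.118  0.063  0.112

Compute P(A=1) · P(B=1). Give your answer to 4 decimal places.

P(A=1) = 0.117 + 0.032 + 0.054 = 0.203.
P(B=1) = 0.117 + 0.030 + 0.109 + 0.069 + 0.118 = 0.443.
Product: 0.203 × 0.443 = 0.0899.

0.0899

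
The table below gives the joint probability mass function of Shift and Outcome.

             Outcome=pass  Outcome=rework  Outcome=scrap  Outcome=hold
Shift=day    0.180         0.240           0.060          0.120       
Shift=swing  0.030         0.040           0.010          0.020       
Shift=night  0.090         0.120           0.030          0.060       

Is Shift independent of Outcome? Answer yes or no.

Every cell satisfies P(Shift,Outcome) = P(Shift)·P(Outcome). For instance P(Shift=night) = 0.300, P(Outcome=pass) = 0.300, and 0.300×0.300 = 0.090 matches the joint entry. So Shift and Outcome are independent.

yes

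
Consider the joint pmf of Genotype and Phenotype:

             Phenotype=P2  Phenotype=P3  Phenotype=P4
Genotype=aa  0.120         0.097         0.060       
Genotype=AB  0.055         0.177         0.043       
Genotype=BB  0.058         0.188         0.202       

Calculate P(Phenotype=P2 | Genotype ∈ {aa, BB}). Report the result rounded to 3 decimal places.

0.246

P(Genotype=aa) = 0.120 + 0.097 + 0.060 = 0.277.
P(Genotype=BB) = 0.058 + 0.188 + 0.202 = 0.448.
P(Genotype ∈ {aa, BB}) = 0.277 + 0.448 = 0.725; P(Phenotype=P2, Genotype ∈ {aa, BB}) = 0.120 + 0.058 = 0.178.
P(Phenotype=P2 | Genotype ∈ {aa, BB}) = 0.178/0.725 = 0.246.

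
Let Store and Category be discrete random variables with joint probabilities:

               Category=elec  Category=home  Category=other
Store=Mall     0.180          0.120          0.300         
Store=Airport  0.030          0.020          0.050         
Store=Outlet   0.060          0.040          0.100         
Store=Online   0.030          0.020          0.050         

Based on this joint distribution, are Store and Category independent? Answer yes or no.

Every cell satisfies P(Store,Category) = P(Store)·P(Category). For instance P(Store=Airport) = 0.100, P(Category=other) = 0.500, and 0.100×0.500 = 0.050 matches the joint entry. So Store and Category are independent.

yes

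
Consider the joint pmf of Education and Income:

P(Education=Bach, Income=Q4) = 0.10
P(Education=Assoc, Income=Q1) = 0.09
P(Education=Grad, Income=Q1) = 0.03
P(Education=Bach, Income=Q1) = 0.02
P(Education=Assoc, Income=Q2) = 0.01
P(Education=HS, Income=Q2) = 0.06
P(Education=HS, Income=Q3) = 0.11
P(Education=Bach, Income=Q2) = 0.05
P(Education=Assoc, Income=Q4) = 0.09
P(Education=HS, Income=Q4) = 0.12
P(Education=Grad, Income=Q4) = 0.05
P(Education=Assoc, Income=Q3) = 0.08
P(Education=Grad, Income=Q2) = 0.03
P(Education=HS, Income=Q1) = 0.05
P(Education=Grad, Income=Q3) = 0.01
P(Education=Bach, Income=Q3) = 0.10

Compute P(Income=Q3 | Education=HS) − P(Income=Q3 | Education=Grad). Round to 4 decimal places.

P(Education=HS) = 0.05 + 0.06 + 0.11 + 0.12 = 0.34; P(Income=Q3 | Education=HS) = 0.11/0.34 = 0.32353.
P(Education=Grad) = 0.03 + 0.03 + 0.01 + 0.05 = 0.12; P(Income=Q3 | Education=Grad) = 0.01/0.12 = 0.08333.
Difference = 0.2402.

0.2402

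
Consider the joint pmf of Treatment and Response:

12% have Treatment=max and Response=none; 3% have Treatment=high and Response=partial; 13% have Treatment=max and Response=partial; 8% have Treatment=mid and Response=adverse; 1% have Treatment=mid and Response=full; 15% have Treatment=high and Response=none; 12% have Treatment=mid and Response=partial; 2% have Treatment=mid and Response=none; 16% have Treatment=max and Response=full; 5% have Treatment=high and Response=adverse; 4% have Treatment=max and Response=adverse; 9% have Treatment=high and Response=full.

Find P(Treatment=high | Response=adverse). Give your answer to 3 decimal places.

0.294

P(Response=adverse) = 0.08 + 0.05 + 0.04 = 0.17.
P(Treatment=high | Response=adverse) = 0.05/0.17 = 0.294.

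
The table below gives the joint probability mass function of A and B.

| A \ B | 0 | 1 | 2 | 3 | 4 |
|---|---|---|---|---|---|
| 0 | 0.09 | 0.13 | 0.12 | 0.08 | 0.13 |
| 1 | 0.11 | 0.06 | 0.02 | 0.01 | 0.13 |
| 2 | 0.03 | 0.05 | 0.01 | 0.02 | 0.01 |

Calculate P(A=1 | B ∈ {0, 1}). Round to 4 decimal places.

P(B=0) = 0.09 + 0.11 + 0.03 = 0.23.
P(B=1) = 0.13 + 0.06 + 0.05 = 0.24.
P(B ∈ {0, 1}) = 0.23 + 0.24 = 0.47; P(A=1, B ∈ {0, 1}) = 0.11 + 0.06 = 0.17.
P(A=1 | B ∈ {0, 1}) = 0.17/0.47 = 0.3617.

0.3617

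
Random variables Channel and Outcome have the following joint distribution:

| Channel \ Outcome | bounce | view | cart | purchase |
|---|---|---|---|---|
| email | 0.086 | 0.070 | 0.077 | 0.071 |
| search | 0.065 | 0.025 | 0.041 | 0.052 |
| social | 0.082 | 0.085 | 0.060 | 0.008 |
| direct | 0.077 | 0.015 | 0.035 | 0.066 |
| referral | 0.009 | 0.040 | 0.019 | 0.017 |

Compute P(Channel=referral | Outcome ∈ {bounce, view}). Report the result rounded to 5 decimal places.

P(Outcome=bounce) = 0.086 + 0.065 + 0.082 + 0.077 + 0.009 = 0.319.
P(Outcome=view) = 0.070 + 0.025 + 0.085 + 0.015 + 0.040 = 0.235.
P(Outcome ∈ {bounce, view}) = 0.319 + 0.235 = 0.554; P(Channel=referral, Outcome ∈ {bounce, view}) = 0.009 + 0.040 = 0.049.
P(Channel=referral | Outcome ∈ {bounce, view}) = 0.049/0.554 = 0.08845.

0.08845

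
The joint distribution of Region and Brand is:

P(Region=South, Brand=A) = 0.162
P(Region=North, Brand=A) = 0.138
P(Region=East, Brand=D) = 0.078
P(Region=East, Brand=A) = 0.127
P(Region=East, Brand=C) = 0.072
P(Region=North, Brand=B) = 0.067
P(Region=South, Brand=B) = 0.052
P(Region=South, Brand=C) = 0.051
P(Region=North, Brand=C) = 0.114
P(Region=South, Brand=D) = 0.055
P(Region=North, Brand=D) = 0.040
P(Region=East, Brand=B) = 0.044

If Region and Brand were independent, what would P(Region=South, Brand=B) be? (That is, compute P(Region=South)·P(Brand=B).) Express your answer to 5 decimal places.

P(Region=South) = 0.162 + 0.052 + 0.051 + 0.055 = 0.320.
P(Brand=B) = 0.067 + 0.052 + 0.044 = 0.163.
Product: 0.320 × 0.163 = 0.05216.

0.05216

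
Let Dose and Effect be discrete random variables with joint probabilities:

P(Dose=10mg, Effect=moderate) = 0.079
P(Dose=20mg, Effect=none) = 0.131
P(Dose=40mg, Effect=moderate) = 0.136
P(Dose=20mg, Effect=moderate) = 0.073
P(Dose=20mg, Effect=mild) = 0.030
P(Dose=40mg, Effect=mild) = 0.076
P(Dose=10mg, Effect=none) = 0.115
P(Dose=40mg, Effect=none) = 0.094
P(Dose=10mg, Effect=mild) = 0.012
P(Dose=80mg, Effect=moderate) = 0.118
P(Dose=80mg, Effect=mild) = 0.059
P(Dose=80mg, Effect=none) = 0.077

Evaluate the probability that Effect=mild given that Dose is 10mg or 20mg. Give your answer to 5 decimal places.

P(Dose=10mg) = 0.115 + 0.012 + 0.079 = 0.206.
P(Dose=20mg) = 0.131 + 0.030 + 0.073 = 0.234.
P(Dose ∈ {10mg, 20mg}) = 0.206 + 0.234 = 0.440; P(Effect=mild, Dose ∈ {10mg, 20mg}) = 0.012 + 0.030 = 0.042.
P(Effect=mild | Dose ∈ {10mg, 20mg}) = 0.042/0.440 = 0.09545.

0.09545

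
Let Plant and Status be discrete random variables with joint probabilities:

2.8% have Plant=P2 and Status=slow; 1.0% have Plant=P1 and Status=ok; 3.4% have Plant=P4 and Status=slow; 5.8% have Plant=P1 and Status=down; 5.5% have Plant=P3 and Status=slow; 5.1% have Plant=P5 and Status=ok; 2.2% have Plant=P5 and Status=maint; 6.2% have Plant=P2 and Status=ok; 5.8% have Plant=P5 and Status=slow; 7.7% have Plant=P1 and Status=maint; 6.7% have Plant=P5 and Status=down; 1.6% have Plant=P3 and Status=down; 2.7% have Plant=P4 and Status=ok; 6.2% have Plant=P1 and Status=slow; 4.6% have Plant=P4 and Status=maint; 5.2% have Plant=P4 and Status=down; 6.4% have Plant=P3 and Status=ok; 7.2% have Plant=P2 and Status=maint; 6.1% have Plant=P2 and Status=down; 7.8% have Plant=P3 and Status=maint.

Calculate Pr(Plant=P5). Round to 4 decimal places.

0.1980

P(Plant=P5) = 0.051 + 0.058 + 0.067 + 0.022 = 0.198.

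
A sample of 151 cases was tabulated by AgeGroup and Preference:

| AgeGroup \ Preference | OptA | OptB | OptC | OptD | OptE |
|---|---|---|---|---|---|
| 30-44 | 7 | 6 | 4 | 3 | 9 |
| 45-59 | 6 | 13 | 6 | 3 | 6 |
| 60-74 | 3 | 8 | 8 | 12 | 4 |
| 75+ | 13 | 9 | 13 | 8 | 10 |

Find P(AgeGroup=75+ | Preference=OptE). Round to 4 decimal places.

Total with Preference=OptE: 9 + 6 + 4 + 10 = 29.
P(AgeGroup=75+ | Preference=OptE) = 10/29 = 0.3448.

0.3448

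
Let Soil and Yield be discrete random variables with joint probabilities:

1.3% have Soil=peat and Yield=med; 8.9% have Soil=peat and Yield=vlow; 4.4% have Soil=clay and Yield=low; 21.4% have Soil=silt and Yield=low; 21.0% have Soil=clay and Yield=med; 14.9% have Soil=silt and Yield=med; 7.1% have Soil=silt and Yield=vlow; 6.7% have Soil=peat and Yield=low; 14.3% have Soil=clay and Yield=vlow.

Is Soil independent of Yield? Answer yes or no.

no

P(Soil=clay) = 0.397 and P(Yield=low) = 0.325, so their product is 0.12903, but P(Soil=clay, Yield=low) = 0.044. Since these differ, Soil and Yield are not independent.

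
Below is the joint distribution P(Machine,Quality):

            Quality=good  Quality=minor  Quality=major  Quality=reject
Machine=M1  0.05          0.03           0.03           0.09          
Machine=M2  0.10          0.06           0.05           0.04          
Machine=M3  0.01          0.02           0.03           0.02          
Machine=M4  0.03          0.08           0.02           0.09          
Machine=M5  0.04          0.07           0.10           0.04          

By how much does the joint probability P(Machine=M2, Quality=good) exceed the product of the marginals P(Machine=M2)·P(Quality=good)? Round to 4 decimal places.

P(Machine=M2) = 0.10 + 0.06 + 0.05 + 0.04 = 0.25.
P(Quality=good) = 0.05 + 0.10 + 0.01 + 0.03 + 0.04 = 0.23.
P(Machine=M2, Quality=good) − P(Machine=M2)P(Quality=good) = 0.10 − 0.25×0.23 = 0.0425.

0.0425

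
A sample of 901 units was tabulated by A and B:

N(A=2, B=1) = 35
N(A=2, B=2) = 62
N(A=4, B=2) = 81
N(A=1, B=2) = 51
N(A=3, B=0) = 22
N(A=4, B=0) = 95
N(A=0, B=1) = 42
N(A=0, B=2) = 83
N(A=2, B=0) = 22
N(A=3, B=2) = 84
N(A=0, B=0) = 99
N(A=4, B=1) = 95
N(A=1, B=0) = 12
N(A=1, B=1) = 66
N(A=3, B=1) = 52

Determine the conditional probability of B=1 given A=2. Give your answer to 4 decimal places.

0.2941

Total with A=2: 22 + 35 + 62 = 119.
P(B=1 | A=2) = 35/119 = 0.2941.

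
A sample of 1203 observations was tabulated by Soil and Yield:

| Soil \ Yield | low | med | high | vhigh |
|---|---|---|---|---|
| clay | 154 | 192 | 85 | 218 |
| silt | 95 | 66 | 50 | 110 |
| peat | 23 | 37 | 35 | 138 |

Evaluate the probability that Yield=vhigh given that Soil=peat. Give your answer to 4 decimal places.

Total with Soil=peat: 23 + 37 + 35 + 138 = 233.
P(Yield=vhigh | Soil=peat) = 138/233 = 0.5923.

0.5923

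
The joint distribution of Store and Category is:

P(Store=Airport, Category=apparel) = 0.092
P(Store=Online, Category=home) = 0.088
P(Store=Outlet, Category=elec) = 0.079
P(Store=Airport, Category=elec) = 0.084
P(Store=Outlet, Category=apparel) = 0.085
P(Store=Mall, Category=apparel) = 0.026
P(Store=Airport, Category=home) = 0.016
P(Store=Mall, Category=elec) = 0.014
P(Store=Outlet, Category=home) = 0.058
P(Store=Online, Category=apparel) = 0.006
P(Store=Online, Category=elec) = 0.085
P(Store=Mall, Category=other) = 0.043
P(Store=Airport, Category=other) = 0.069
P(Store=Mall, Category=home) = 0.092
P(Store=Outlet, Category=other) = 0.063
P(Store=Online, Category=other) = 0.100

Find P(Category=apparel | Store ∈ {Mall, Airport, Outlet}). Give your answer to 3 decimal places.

P(Store=Mall) = 0.026 + 0.014 + 0.092 + 0.043 = 0.175.
P(Store=Airport) = 0.092 + 0.084 + 0.016 + 0.069 = 0.261.
P(Store=Outlet) = 0.085 + 0.079 + 0.058 + 0.063 = 0.285.
P(Store ∈ {Mall, Airport, Outlet}) = 0.175 + 0.261 + 0.285 = 0.721; P(Category=apparel, Store ∈ {Mall, Airport, Outlet}) = 0.026 + 0.092 + 0.085 = 0.203.
P(Category=apparel | Store ∈ {Mall, Airport, Outlet}) = 0.203/0.721 = 0.282.

0.282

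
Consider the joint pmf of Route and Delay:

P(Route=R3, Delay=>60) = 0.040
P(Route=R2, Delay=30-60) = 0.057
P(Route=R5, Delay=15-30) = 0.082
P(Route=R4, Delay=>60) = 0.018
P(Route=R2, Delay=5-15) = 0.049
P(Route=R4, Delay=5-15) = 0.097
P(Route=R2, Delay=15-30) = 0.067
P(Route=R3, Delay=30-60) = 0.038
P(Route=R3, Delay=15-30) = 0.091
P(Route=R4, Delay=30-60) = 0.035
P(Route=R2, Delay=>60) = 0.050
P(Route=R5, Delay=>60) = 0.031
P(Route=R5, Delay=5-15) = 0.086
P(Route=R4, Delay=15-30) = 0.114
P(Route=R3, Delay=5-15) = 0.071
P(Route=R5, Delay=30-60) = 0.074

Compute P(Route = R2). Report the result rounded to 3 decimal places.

0.223

P(Route=R2) = 0.049 + 0.067 + 0.057 + 0.050 = 0.223.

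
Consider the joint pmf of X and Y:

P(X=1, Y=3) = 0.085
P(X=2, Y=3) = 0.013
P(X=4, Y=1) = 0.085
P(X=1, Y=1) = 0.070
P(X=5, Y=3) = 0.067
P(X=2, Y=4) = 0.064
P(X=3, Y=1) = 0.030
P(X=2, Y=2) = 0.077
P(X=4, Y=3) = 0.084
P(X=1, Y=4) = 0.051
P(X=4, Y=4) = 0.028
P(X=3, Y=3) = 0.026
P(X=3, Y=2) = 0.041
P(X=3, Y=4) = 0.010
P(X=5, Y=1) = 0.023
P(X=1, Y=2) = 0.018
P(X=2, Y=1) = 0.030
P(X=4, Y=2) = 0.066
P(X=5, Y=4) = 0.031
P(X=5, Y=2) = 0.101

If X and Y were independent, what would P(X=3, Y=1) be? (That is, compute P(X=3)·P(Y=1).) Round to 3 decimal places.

P(X=3) = 0.030 + 0.041 + 0.026 + 0.010 = 0.107.
P(Y=1) = 0.070 + 0.030 + 0.030 + 0.085 + 0.023 = 0.238.
Product: 0.107 × 0.238 = 0.025.

0.025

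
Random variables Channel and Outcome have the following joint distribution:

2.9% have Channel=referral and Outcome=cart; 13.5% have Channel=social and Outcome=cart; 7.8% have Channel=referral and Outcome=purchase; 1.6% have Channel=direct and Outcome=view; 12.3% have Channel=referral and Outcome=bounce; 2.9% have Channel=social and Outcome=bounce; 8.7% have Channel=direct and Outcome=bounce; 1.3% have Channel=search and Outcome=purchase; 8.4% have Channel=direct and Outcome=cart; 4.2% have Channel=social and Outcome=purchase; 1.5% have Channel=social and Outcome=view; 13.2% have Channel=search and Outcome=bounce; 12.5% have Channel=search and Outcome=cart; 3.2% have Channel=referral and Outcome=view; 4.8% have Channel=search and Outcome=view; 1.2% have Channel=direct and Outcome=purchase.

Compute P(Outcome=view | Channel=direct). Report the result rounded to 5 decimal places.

0.08040

P(Channel=direct) = 0.087 + 0.016 + 0.084 + 0.012 = 0.199.
P(Outcome=view | Channel=direct) = 0.016/0.199 = 0.08040.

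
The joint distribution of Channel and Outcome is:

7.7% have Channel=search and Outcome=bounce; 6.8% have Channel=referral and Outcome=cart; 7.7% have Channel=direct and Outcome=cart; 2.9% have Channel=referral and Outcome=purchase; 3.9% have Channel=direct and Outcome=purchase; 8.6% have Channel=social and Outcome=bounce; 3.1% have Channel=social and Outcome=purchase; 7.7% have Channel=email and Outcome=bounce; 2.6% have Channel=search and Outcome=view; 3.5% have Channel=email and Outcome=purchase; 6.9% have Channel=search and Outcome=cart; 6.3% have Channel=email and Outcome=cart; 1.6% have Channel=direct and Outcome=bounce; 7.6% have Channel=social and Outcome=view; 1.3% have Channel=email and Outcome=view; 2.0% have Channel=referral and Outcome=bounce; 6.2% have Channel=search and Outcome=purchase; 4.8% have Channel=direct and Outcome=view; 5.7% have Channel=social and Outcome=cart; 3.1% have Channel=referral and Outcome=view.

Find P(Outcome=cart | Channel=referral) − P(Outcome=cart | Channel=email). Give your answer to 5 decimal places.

0.12435

P(Channel=referral) = 0.020 + 0.031 + 0.068 + 0.029 = 0.148; P(Outcome=cart | Channel=referral) = 0.068/0.148 = 0.459459.
P(Channel=email) = 0.077 + 0.013 + 0.063 + 0.035 = 0.188; P(Outcome=cart | Channel=email) = 0.063/0.188 = 0.335106.
Difference = 0.12435.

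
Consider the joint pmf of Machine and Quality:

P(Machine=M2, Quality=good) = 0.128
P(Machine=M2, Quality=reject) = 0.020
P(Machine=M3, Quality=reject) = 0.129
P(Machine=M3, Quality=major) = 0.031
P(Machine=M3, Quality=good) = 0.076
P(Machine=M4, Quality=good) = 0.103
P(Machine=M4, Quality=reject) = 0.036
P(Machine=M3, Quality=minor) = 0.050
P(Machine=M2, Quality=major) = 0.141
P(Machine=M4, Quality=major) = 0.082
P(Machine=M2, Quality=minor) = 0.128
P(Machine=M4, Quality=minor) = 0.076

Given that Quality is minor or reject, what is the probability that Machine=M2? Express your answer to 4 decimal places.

0.3371

P(Quality=minor) = 0.128 + 0.050 + 0.076 = 0.254.
P(Quality=reject) = 0.020 + 0.129 + 0.036 = 0.185.
P(Quality ∈ {minor, reject}) = 0.254 + 0.185 = 0.439; P(Machine=M2, Quality ∈ {minor, reject}) = 0.128 + 0.020 = 0.148.
P(Machine=M2 | Quality ∈ {minor, reject}) = 0.148/0.439 = 0.3371.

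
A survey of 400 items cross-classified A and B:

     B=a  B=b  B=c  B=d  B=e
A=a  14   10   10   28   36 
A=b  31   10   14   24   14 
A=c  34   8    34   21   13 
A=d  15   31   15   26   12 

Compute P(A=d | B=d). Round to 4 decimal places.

Total with B=d: 28 + 24 + 21 + 26 = 99.
P(A=d | B=d) = 26/99 = 0.2626.

0.2626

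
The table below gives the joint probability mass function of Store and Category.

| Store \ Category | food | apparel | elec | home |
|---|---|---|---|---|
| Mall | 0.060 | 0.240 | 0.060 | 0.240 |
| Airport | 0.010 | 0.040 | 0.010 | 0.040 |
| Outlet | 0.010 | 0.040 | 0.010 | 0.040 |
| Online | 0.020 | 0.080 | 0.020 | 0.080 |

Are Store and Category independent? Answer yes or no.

Every cell satisfies P(Store,Category) = P(Store)·P(Category). For instance P(Store=Online) = 0.200, P(Category=home) = 0.400, and 0.200×0.400 = 0.080 matches the joint entry. So Store and Category are independent.

yes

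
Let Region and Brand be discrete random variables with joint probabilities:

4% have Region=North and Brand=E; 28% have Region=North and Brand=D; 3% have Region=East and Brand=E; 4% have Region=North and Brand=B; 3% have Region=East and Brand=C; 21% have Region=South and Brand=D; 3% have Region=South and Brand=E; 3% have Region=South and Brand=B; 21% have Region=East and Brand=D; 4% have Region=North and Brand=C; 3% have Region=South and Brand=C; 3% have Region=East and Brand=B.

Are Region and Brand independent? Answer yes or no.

yes

Every cell satisfies P(Region,Brand) = P(Region)·P(Brand). For instance P(Region=East) = 0.30, P(Brand=B) = 0.10, and 0.30×0.10 = 0.03 matches the joint entry. So Region and Brand are independent.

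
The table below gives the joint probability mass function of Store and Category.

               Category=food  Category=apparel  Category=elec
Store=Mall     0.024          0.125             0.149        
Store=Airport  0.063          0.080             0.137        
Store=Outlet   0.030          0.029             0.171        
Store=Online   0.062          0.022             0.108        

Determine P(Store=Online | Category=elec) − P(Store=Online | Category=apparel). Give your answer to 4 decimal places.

0.1052

P(Category=elec) = 0.149 + 0.137 + 0.171 + 0.108 = 0.565; P(Store=Online | Category=elec) = 0.108/0.565 = 0.19115.
P(Category=apparel) = 0.125 + 0.080 + 0.029 + 0.022 = 0.256; P(Store=Online | Category=apparel) = 0.022/0.256 = 0.08594.
Difference = 0.1052.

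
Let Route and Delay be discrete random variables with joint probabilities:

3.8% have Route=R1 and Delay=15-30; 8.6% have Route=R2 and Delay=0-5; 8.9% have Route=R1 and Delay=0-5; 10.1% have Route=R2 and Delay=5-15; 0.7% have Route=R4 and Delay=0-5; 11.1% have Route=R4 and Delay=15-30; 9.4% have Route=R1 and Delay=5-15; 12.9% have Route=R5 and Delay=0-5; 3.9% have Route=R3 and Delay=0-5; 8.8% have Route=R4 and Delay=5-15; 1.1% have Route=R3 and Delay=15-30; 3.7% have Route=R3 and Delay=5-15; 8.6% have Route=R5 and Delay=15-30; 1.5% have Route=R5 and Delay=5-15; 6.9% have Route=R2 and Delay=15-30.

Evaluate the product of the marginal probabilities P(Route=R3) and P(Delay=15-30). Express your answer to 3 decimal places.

0.027

P(Route=R3) = 0.039 + 0.037 + 0.011 = 0.087.
P(Delay=15-30) = 0.038 + 0.069 + 0.011 + 0.111 + 0.086 = 0.315.
Product: 0.087 × 0.315 = 0.027.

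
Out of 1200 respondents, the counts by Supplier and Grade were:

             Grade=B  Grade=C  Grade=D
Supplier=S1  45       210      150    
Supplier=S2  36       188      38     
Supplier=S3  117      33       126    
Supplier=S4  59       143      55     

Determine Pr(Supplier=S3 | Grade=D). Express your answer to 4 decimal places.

Total with Grade=D: 150 + 38 + 126 + 55 = 369.
P(Supplier=S3 | Grade=D) = 126/369 = 0.3415.

0.3415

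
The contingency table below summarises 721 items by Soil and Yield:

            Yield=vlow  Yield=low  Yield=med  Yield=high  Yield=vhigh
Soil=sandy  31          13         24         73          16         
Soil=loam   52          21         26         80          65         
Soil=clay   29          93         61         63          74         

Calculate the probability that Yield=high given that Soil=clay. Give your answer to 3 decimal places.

0.197

Total with Soil=clay: 29 + 93 + 61 + 63 + 74 = 320.
P(Yield=high | Soil=clay) = 63/320 = 0.197.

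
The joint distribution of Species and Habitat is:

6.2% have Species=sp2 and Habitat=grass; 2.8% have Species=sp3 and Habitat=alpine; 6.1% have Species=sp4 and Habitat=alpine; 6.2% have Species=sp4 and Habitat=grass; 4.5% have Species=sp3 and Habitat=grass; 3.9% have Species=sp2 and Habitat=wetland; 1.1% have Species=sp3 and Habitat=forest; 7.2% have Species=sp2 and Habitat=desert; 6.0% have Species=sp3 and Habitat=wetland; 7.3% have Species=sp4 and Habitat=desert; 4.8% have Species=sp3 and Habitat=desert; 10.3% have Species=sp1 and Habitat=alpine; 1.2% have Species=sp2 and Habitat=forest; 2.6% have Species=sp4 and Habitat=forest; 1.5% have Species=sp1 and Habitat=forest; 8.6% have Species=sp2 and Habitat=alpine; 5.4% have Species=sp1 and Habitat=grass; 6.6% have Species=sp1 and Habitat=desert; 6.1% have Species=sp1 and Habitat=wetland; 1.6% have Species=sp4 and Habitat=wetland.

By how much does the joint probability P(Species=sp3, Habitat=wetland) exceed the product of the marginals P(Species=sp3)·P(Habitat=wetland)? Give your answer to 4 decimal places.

P(Species=sp3) = 0.011 + 0.045 + 0.060 + 0.048 + 0.028 = 0.192.
P(Habitat=wetland) = 0.061 + 0.039 + 0.060 + 0.016 = 0.176.
P(Species=sp3, Habitat=wetland) − P(Species=sp3)P(Habitat=wetland) = 0.060 − 0.192×0.176 = 0.0262.

0.0262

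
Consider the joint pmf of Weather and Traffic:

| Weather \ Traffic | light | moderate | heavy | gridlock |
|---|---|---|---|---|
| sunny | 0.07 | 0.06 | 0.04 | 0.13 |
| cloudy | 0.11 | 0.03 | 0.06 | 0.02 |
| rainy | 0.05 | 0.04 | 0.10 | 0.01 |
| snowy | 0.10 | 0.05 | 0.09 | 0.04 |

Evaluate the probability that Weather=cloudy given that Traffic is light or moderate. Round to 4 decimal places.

P(Traffic=light) = 0.07 + 0.11 + 0.05 + 0.10 = 0.33.
P(Traffic=moderate) = 0.06 + 0.03 + 0.04 + 0.05 = 0.18.
P(Traffic ∈ {light, moderate}) = 0.33 + 0.18 = 0.51; P(Weather=cloudy, Traffic ∈ {light, moderate}) = 0.11 + 0.03 = 0.14.
P(Weather=cloudy | Traffic ∈ {light, moderate}) = 0.14/0.51 = 0.2745.

0.2745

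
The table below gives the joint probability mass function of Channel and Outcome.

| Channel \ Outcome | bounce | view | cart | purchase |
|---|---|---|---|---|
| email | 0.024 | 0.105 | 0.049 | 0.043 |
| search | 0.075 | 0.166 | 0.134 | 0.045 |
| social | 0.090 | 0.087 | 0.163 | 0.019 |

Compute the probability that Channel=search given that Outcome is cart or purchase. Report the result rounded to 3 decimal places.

P(Outcome=cart) = 0.049 + 0.134 + 0.163 = 0.346.
P(Outcome=purchase) = 0.043 + 0.045 + 0.019 = 0.107.
P(Outcome ∈ {cart, purchase}) = 0.346 + 0.107 = 0.453; P(Channel=search, Outcome ∈ {cart, purchase}) = 0.134 + 0.045 = 0.179.
P(Channel=search | Outcome ∈ {cart, purchase}) = 0.179/0.453 = 0.395.

0.395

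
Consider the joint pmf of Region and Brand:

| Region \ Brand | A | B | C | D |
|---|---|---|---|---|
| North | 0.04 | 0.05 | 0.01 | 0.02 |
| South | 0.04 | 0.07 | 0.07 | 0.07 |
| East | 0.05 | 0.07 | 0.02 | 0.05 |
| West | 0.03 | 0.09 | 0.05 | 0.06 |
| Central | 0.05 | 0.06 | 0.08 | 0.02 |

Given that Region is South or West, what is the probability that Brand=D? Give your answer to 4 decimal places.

P(Region=South) = 0.04 + 0.07 + 0.07 + 0.07 = 0.25.
P(Region=West) = 0.03 + 0.09 + 0.05 + 0.06 = 0.23.
P(Region ∈ {South, West}) = 0.25 + 0.23 = 0.48; P(Brand=D, Region ∈ {South, West}) = 0.07 + 0.06 = 0.13.
P(Brand=D | Region ∈ {South, West}) = 0.13/0.48 = 0.2708.

0.2708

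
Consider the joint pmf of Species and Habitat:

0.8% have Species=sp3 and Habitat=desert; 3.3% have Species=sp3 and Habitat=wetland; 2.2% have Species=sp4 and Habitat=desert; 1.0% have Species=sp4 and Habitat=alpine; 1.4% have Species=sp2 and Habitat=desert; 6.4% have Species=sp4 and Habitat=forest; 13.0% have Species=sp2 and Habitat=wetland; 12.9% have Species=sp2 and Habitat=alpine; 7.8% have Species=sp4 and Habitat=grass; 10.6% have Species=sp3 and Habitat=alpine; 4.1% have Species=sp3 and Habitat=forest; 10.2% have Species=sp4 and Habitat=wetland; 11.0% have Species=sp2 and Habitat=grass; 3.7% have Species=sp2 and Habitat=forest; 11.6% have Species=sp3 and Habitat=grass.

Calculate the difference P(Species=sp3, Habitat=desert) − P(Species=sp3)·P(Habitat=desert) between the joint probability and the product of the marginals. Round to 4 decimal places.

-0.0054

P(Species=sp3) = 0.041 + 0.116 + 0.033 + 0.008 + 0.106 = 0.304.
P(Habitat=desert) = 0.014 + 0.008 + 0.022 = 0.044.
P(Species=sp3, Habitat=desert) − P(Species=sp3)P(Habitat=desert) = 0.008 − 0.304×0.044 = -0.0054.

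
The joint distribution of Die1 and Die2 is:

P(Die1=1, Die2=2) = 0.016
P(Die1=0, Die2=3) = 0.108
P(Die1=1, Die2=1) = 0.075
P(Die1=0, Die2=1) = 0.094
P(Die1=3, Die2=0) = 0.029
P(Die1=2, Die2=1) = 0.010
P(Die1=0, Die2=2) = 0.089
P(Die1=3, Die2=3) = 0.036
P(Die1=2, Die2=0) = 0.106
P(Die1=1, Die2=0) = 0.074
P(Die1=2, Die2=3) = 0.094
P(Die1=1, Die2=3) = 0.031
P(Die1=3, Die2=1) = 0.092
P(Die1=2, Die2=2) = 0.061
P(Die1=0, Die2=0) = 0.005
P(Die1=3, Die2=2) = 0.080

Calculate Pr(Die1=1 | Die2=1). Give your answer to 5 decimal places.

P(Die2=1) = 0.094 + 0.075 + 0.010 + 0.092 = 0.271.
P(Die1=1 | Die2=1) = 0.075/0.271 = 0.27675.

0.27675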